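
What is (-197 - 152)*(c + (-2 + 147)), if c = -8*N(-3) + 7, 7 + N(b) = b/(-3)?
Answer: -69800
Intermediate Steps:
N(b) = -7 - b/3 (N(b) = -7 + b/(-3) = -7 + b*(-1/3) = -7 - b/3)
c = 55 (c = -8*(-7 - 1/3*(-3)) + 7 = -8*(-7 + 1) + 7 = -8*(-6) + 7 = 48 + 7 = 55)
(-197 - 152)*(c + (-2 + 147)) = (-197 - 152)*(55 + (-2 + 147)) = -349*(55 + 145) = -349*200 = -69800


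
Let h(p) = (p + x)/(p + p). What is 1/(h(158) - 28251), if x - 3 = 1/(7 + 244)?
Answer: -19829/560178976 ≈ -3.5398e-5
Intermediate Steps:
x = 754/251 (x = 3 + 1/(7 + 244) = 3 + 1/251 = 754/251 ≈ 3.0040)
h(p) = (754/251 + p)/(2*p) (h(p) = (p + 754/251)/(p + p) = (754/251 + p)/((2*p)) = (754/251 + p)*(1/(2*p)) = (754/251 + p)/(2*p))
1/(h(158) - 28251) = 1/((1/502)*(754 + 251*158)/158 - 28251) = 1/((1/502)*(1/158)*(754 + 39658) - 28251) = 1/((1/502)*(1/158)*40412 - 28251) = 1/(10103/19829 - 28251) = 1/(-560178976/19829) = -19829/560178976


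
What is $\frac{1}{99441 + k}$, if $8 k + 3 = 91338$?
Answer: $\frac{8}{886863} \approx 9.0206 \cdot 10^{-6}$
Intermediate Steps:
$k = \frac{91335}{8}$ ($k = - \frac{3}{8} + \frac{1}{8} \cdot 91338 = - \frac{3}{8} + \frac{45669}{4} = \frac{91335}{8} \approx 11417.0$)
$\frac{1}{99441 + k} = \frac{1}{99441 + \frac{91335}{8}} = \frac{1}{\frac{886863}{8}} = \frac{8}{886863}$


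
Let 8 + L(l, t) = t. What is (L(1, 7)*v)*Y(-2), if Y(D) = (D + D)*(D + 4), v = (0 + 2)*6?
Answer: 96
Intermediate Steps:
L(l, t) = -8 + t
v = 12 (v = 2*6 = 12)
Y(D) = 2*D*(4 + D) (Y(D) = (2*D)*(4 + D) = 2*D*(4 + D))
(L(1, 7)*v)*Y(-2) = ((-8 + 7)*12)*(2*(-2)*(4 - 2)) = (-1*12)*(2*(-2)*2) = -12*(-8) = 96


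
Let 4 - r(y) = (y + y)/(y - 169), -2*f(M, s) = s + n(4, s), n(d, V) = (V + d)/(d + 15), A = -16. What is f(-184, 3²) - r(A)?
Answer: -30472/3515 ≈ -8.6691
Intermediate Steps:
n(d, V) = (V + d)/(15 + d)
f(M, s) = -2/19 - 10*s/19 (f(M, s) = -(s + (s + 4)/(15 + 4))/2 = -(s + (4 + s)/19)/2 = -(s + (4/19 + s/19))/2 = -(4/19 + 20*s/19)/2 = -2/19 - 10*s/19)
r(y) = 4 - 2*y/(-169 + y) (r(y) = 4 - (y + y)/(y - 169) = 4 - 2*y/(-169 + y))
f(-184, 3²) - r(A) = (-2/19 - 10/19*3²) - 2*(-338 - 16)/(-169 - 16) = (-2/19 - 10/19*9) - 2*(-354)/(-185) = (-2/19 - 90/19) - 2*(-1)*(-354)/185 = -92/19 - 1*708/185 = -92/19 - 708/185 = -30472/3515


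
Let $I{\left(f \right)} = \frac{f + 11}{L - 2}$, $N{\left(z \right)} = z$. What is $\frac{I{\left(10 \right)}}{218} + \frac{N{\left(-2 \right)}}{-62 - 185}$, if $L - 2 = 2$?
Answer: $\frac{6059}{107692} \approx 0.056262$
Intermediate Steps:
$L = 4$ ($L = 2 + 2 = 4$)
$I{\left(f \right)} = \frac{11}{2} + \frac{f}{2}$ ($I{\left(f \right)} = \frac{f + 11}{4 - 2} = \frac{11 + f}{2} = \left(11 + f\right) \frac{1}{2} = \frac{11}{2} + \frac{f}{2}$)
$\frac{I{\left(10 \right)}}{218} + \frac{N{\left(-2 \right)}}{-62 - 185} = \frac{\frac{11}{2} + \frac{1}{2} \cdot 10}{218} - \frac{2}{-62 - 185} = \left(\frac{11}{2} + 5\right) \frac{1}{218} - \frac{2}{-247} = \frac{21}{2} \cdot \frac{1}{218} - - \frac{2}{247} = \frac{21}{436} + \frac{2}{247} = \frac{6059}{107692}$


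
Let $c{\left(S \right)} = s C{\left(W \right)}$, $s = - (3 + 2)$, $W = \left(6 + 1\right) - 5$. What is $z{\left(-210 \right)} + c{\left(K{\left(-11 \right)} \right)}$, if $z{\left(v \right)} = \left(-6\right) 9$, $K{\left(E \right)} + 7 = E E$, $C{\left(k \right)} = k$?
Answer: $-64$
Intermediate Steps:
$W = 2$ ($W = 7 - 5 = 2$)
$K{\left(E \right)} = -7 + E^{2}$ ($K{\left(E \right)} = -7 + E E = -7 + E^{2}$)
$s = -5$ ($s = \left(-1\right) 5 = -5$)
$c{\left(S \right)} = -10$ ($c{\left(S \right)} = \left(-5\right) 2 = -10$)
$z{\left(v \right)} = -54$
$z{\left(-210 \right)} + c{\left(K{\left(-11 \right)} \right)} = -54 - 10 = -64$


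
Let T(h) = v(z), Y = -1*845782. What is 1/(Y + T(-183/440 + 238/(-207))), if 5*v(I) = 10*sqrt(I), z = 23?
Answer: -422891/357673595716 - sqrt(23)/357673595716 ≈ -1.1824e-6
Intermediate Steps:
v(I) = 2*sqrt(I) (v(I) = (10*sqrt(I))/5 = 2*sqrt(I))
Y = -845782
T(h) = 2*sqrt(23)
1/(Y + T(-183/440 + 238/(-207))) = 1/(-845782 + 2*sqrt(23))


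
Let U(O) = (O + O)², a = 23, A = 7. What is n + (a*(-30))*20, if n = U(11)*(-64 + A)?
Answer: -41388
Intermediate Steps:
U(O) = 4*O² (U(O) = (2*O)² = 4*O²)
n = -27588 (n = (4*11²)*(-64 + 7) = (4*121)*(-57) = 484*(-57) = -27588)
n + (a*(-30))*20 = -27588 + (23*(-30))*20 = -27588 - 690*20 = -27588 - 13800 = -41388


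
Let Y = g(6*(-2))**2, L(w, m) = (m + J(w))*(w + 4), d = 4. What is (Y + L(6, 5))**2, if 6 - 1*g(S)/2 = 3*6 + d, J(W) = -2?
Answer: 1110916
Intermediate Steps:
g(S) = -32 (g(S) = 12 - 2*(3*6 + 4) = 12 - 2*(18 + 4) = 12 - 2*22 = 12 - 44 = -32)
L(w, m) = (-2 + m)*(4 + w) (L(w, m) = (m - 2)*(w + 4) = (-2 + m)*(4 + w))
Y = 1024 (Y = (-32)**2 = 1024)
(Y + L(6, 5))**2 = (1024 + (-8 - 2*6 + 4*5 + 5*6))**2 = (1024 + (-8 - 12 + 20 + 30))**2 = (1024 + 30)**2 = 1054**2 = 1110916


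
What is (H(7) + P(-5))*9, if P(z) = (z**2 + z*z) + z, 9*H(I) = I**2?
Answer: 454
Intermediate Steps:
H(I) = I**2/9
P(z) = z + 2*z**2 (P(z) = (z**2 + z**2) + z = 2*z**2 + z = z + 2*z**2)
(H(7) + P(-5))*9 = ((1/9)*7**2 - 5*(1 + 2*(-5)))*9 = ((1/9)*49 - 5*(1 - 10))*9 = (49/9 - 5*(-9))*9 = (49/9 + 45)*9 = (454/9)*9 = 454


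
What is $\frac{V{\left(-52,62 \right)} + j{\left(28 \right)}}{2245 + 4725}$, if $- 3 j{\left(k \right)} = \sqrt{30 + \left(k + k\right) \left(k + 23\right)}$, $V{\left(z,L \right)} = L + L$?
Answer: $\frac{62}{3485} - \frac{\sqrt{2886}}{20910} \approx 0.015221$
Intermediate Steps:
$V{\left(z,L \right)} = 2 L$
$j{\left(k \right)} = - \frac{\sqrt{30 + 2 k \left(23 + k\right)}}{3}$ ($j{\left(k \right)} = - \frac{\sqrt{30 + \left(k + k\right) \left(k + 23\right)}}{3} = - \frac{\sqrt{30 + 2 k \left(23 + k\right)}}{3}$)
$\frac{V{\left(-52,62 \right)} + j{\left(28 \right)}}{2245 + 4725} = \frac{2 \cdot 62 - \frac{\sqrt{30 + 2 \cdot 28^{2} + 46 \cdot 28}}{3}}{2245 + 4725} = \frac{124 - \frac{\sqrt{30 + 2 \cdot 784 + 1288}}{3}}{6970} = \left(124 - \frac{\sqrt{30 + 1568 + 1288}}{3}\right) \frac{1}{6970} = \left(124 - \frac{\sqrt{2886}}{3}\right) \frac{1}{6970} = \frac{62}{3485} - \frac{\sqrt{2886}}{20910}$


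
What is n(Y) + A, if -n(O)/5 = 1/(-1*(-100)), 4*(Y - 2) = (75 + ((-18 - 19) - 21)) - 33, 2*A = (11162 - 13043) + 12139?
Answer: 102579/20 ≈ 5129.0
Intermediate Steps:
A = 5129 (A = ((11162 - 13043) + 12139)/2 = (-1881 + 12139)/2 = (½)*10258 = 5129)
Y = -2 (Y = 2 + ((75 + ((-18 - 19) - 21)) - 33)/4 = 2 + ((75 + (-37 - 21)) - 33)/4 = 2 + ((75 - 58) - 33)/4 = 2 + (17 - 33)/4 = 2 + (¼)*(-16) = 2 - 4 = -2)
n(O) = -1/20 (n(O) = -5/((-1*(-100))) = -5/100 = -5*1/100 = -1/20)
n(Y) + A = -1/20 + 5129 = 102579/20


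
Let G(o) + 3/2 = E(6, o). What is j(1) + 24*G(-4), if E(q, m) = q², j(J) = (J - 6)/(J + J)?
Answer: 1651/2 ≈ 825.50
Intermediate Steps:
j(J) = (-6 + J)/(2*J) (j(J) = (-6 + J)/((2*J)) = (-6 + J)*(1/(2*J)) = (-6 + J)/(2*J))
G(o) = 69/2 (G(o) = -3/2 + 6² = -3/2 + 36 = 69/2)
j(1) + 24*G(-4) = (½)*(-6 + 1)/1 + 24*(69/2) = (½)*1*(-5) + 828 = -5/2 + 828 = 1651/2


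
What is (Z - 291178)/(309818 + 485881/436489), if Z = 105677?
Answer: -80969145989/135232634883 ≈ -0.59874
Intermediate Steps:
(Z - 291178)/(309818 + 485881/436489) = (105677 - 291178)/(309818 + 485881/436489) = -185501/(309818 + 485881*(1/436489)) = -185501/(309818 + 485881/436489) = -185501/135232634883/436489 = -185501*436489/135232634883 = -80969145989/135232634883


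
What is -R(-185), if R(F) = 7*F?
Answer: 1295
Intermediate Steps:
-R(-185) = -7*(-185) = -1*(-1295) = 1295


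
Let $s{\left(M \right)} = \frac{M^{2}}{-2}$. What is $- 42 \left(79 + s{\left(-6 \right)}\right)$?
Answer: $-2562$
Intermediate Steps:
$s{\left(M \right)} = - \frac{M^{2}}{2}$
$- 42 \left(79 + s{\left(-6 \right)}\right) = - 42 \left(79 - \frac{\left(-6\right)^{2}}{2}\right) = - 42 \left(79 - 18\right) = \left(-42\right) 61 = -2562$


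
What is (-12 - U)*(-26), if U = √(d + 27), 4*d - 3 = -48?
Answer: 312 + 39*√7 ≈ 415.18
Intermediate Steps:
d = -45/4 (d = ¾ + (¼)*(-48) = ¾ - 12 = -45/4 ≈ -11.250)
U = 3*√7/2 (U = √(-45/4 + 27) = √(63/4) = 3*√7/2 ≈ 3.9686)
(-12 - U)*(-26) = (-12 - 3*√7/2)*(-26) = 312 + 39*√7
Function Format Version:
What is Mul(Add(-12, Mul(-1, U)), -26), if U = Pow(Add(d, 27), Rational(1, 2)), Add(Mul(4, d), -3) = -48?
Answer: Add(312, Mul(39, Pow(7, Rational(1, 2)))) ≈ 415.18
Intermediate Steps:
d = Rational(-45, 4) (d = Add(Rational(3, 4), Mul(Rational(1, 4), -48)) = Add(Rational(3, 4), -12) = Rational(-45, 4) ≈ -11.250)
U = Mul(Rational(3, 2), Pow(7, Rational(1, 2))) (U = Pow(Add(Rational(-45, 4), 27), Rational(1, 2)) = Pow(Rational(63, 4), Rational(1, 2)) = Mul(Rational(3, 2), Pow(7, Rational(1, 2))) ≈ 3.9686)
Mul(Add(-12, Mul(-1, U)), -26) = Mul(Add(-12, Mul(-1, Mul(Rational(3, 2), Pow(7, Rational(1, 2))))), -26) = Mul(Add(-12, Mul(Rational(-3, 2), Pow(7, Rational(1, 2)))), -26) = Add(312, Mul(39, Pow(7, Rational(1, 2))))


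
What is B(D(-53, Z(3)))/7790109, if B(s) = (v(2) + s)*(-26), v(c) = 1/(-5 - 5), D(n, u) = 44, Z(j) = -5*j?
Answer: -5707/38950545 ≈ -0.00014652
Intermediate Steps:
v(c) = -⅒ (v(c) = 1/(-10) = -⅒)
B(s) = 13/5 - 26*s (B(s) = (-⅒ + s)*(-26) = 13/5 - 26*s)
B(D(-53, Z(3)))/7790109 = (13/5 - 26*44)/7790109 = (13/5 - 1144)*(1/7790109) = -5707/5*1/7790109 = -5707/38950545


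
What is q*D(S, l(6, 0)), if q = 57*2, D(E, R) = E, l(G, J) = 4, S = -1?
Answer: -114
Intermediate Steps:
q = 114
q*D(S, l(6, 0)) = 114*(-1) = -114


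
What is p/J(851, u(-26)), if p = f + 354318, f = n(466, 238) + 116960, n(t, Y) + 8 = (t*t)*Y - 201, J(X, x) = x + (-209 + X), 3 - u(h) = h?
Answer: 52154197/671 ≈ 77726.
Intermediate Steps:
u(h) = 3 - h
J(X, x) = -209 + X + x
n(t, Y) = -209 + Y*t² (n(t, Y) = -8 + ((t*t)*Y - 201) = -8 + (t²*Y - 201) = -8 + (Y*t² - 201) = -8 + (-201 + Y*t²) = -209 + Y*t²)
f = 51799879 (f = (-209 + 238*466²) + 116960 = (-209 + 238*217156) + 116960 = (-209 + 51683128) + 116960 = 51682919 + 116960 = 51799879)
p = 52154197 (p = 51799879 + 354318 = 52154197)
p/J(851, u(-26)) = 52154197/(-209 + 851 + (3 - 1*(-26))) = 52154197/(-209 + 851 + (3 + 26)) = 52154197/(-209 + 851 + 29) = 52154197/671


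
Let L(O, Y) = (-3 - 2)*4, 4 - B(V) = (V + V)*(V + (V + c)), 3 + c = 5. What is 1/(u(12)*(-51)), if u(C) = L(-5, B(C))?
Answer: 1/1020 ≈ 0.00098039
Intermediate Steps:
c = 2 (c = -3 + 5 = 2)
B(V) = 4 - 2*V*(2 + 2*V) (B(V) = 4 - (V + V)*(V + (V + 2)) = 4 - 2*V*(V + (2 + V)) = 4 - 2*V*(2 + 2*V))
L(O, Y) = -20 (L(O, Y) = -5*4 = -20)
u(C) = -20
1/(u(12)*(-51)) = 1/(-20*(-51)) = 1/1020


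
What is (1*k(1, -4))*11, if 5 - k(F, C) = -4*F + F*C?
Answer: 143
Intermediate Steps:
k(F, C) = 5 + 4*F - C*F (k(F, C) = 5 - (-4*F + F*C) = 5 - (-4*F + C*F) = 5 + (4*F - C*F) = 5 + 4*F - C*F)
(1*k(1, -4))*11 = (1*(5 + 4*1 - 1*(-4)*1))*11 = (1*(5 + 4 + 4))*11 = (1*13)*11 = 13*11 = 143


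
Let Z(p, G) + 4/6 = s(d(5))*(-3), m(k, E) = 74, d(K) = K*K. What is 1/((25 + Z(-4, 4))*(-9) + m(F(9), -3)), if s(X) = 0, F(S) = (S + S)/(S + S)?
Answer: -1/145 ≈ -0.0068966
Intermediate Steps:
d(K) = K²
F(S) = 1 (F(S) = (2*S)/((2*S)) = (2*S)*(1/(2*S)) = 1)
Z(p, G) = -⅔ (Z(p, G) = -⅔ + 0*(-3) = -⅔ + 0 = -⅔)
1/((25 + Z(-4, 4))*(-9) + m(F(9), -3)) = 1/((25 - ⅔)*(-9) + 74) = 1/((73/3)*(-9) + 74) = 1/(-219 + 74) = 1/(-145) = -1/145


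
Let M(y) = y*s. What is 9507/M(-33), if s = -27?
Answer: 3169/297 ≈ 10.670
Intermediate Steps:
M(y) = -27*y (M(y) = y*(-27) = -27*y)
9507/M(-33) = 9507/((-27*(-33))) = 9507/891 = 9507*(1/891) = 3169/297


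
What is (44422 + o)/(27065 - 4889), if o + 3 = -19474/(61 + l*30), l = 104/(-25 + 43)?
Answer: 31168135/15589728 ≈ 1.9993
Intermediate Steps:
l = 52/9 (l = 104/18 = 104*(1/18) = 52/9 ≈ 5.7778)
o = -60531/703 (o = -3 - 19474/(61 + (52/9)*30) = -3 - 19474/(61 + 520/3) = -3 - 19474/703/3 = -3 - 19474*3/703 = -3 - 58422/703 = -60531/703 ≈ -86.104)
(44422 + o)/(27065 - 4889) = (44422 - 60531/703)/(27065 - 4889) = (31168135/703)/22176 = (31168135/703)*(1/22176) = 31168135/15589728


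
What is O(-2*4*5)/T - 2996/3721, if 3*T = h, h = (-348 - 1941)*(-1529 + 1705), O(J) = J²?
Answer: -25517528/31230353 ≈ -0.81707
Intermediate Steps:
h = -402864 (h = -2289*176 = -402864)
T = -134288 (T = (⅓)*(-402864) = -134288)
O(-2*4*5)/T - 2996/3721 = (-2*4*5)²/(-134288) - 2996/3721 = (-8*5)²*(-1/134288) - 2996*1/3721 = (-40)²*(-1/134288) - 2996/3721 = 1600*(-1/134288) - 2996/3721 = -100/8393 - 2996/3721 = -25517528/31230353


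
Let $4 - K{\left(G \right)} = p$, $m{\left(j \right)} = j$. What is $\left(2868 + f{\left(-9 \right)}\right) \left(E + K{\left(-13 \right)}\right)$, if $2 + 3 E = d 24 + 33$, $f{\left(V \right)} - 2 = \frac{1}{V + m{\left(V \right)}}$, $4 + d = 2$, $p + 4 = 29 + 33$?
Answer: $- \frac{9246961}{54} \approx -1.7124 \cdot 10^{5}$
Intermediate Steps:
$p = 58$ ($p = -4 + \left(29 + 33\right) = -4 + 62 = 58$)
$K{\left(G \right)} = -54$ ($K{\left(G \right)} = 4 - 58 = -54$)
$d = -2$ ($d = -4 + 2 = -2$)
$f{\left(V \right)} = 2 + \frac{1}{2 V}$ ($f{\left(V \right)} = 2 + \frac{1}{V + V} = 2 + \frac{1}{2 V}$)
$E = - \frac{17}{3}$ ($E = - \frac{2}{3} + \frac{\left(-2\right) 24 + 33}{3} = - \frac{2}{3} + \frac{-48 + 33}{3} = - \frac{2}{3} + \frac{1}{3} \left(-15\right) = - \frac{2}{3} - 5 = - \frac{17}{3} \approx -5.6667$)
$\left(2868 + f{\left(-9 \right)}\right) \left(E + K{\left(-13 \right)}\right) = \left(2868 + \left(2 + \frac{1}{2 \left(-9\right)}\right)\right) \left(- \frac{17}{3} - 54\right) = \left(2868 + \left(2 + \frac{1}{2} \left(- \frac{1}{9}\right)\right)\right) \left(- \frac{179}{3}\right) = \left(2868 + \left(2 - \frac{1}{18}\right)\right) \left(- \frac{179}{3}\right) = \left(2868 + \frac{35}{18}\right) \left(- \frac{179}{3}\right) = \frac{51659}{18} \left(- \frac{179}{3}\right) = - \frac{9246961}{54}$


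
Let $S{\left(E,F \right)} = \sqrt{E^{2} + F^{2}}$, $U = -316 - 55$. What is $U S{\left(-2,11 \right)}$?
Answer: $- 1855 \sqrt{5} \approx -4147.9$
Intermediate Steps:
$U = -371$
$U S{\left(-2,11 \right)} = - 371 \sqrt{\left(-2\right)^{2} + 11^{2}} = - 371 \sqrt{4 + 121} = - 371 \sqrt{125} = - 371 \cdot 5 \sqrt{5} = - 1855 \sqrt{5}$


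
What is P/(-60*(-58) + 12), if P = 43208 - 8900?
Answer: 953/97 ≈ 9.8247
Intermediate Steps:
P = 34308
P/(-60*(-58) + 12) = 34308/(-60*(-58) + 12) = 34308/(3480 + 12) = 34308/3492 = 34308*(1/3492) = 953/97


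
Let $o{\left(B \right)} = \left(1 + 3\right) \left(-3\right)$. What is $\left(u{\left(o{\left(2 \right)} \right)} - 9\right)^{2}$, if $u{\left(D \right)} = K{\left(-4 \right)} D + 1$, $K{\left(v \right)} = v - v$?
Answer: $64$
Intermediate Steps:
$K{\left(v \right)} = 0$
$o{\left(B \right)} = -12$ ($o{\left(B \right)} = 4 \left(-3\right) = -12$)
$u{\left(D \right)} = 1$ ($u{\left(D \right)} = 0 D + 1 = 0 + 1 = 1$)
$\left(u{\left(o{\left(2 \right)} \right)} - 9\right)^{2} = \left(1 - 9\right)^{2} = \left(-8\right)^{2} = 64$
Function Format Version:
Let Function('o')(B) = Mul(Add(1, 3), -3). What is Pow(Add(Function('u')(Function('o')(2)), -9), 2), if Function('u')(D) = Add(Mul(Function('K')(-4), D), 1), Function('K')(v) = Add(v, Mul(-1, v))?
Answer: 64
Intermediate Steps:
Function('K')(v) = 0
Function('o')(B) = -12 (Function('o')(B) = Mul(4, -3) = -12)
Function('u')(D) = 1 (Function('u')(D) = Add(Mul(0, D), 1) = Add(0, 1) = 1)
Pow(Add(Function('u')(Function('o')(2)), -9), 2) = Pow(Add(1, -9), 2) = Pow(-8, 2) = 64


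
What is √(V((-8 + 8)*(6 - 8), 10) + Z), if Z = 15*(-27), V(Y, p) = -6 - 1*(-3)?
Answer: 2*I*√102 ≈ 20.199*I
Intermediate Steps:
V(Y, p) = -3 (V(Y, p) = -6 + 3 = -3)
Z = -405
√(V((-8 + 8)*(6 - 8), 10) + Z) = √(-3 - 405) = √(-408) = 2*I*√102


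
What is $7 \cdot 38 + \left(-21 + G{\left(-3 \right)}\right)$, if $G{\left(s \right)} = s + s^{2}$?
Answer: $251$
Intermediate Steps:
$7 \cdot 38 + \left(-21 + G{\left(-3 \right)}\right) = 7 \cdot 38 - \left(21 + 3 \left(1 - 3\right)\right) = 266 - 15 = 251$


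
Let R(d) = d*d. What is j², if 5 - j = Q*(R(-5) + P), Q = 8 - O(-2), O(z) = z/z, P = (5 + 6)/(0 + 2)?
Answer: 173889/4 ≈ 43472.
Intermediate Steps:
R(d) = d²
P = 11/2 ≈ 5.5000
O(z) = 1
Q = 7 (Q = 8 - 1*1 = 8 - 1 = 7)
j = -417/2 (j = 5 - 7*((-5)² + 11/2) = 5 - 7*(25 + 11/2) = 5 - 7*61/2 = 5 - 1*427/2 = 5 - 427/2 = -417/2 ≈ -208.50)
j² = (-417/2)² = 173889/4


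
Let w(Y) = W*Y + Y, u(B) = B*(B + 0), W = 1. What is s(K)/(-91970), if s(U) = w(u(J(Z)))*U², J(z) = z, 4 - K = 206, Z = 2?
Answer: -163216/45985 ≈ -3.5493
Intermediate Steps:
K = -202 (K = 4 - 1*206 = 4 - 206 = -202)
u(B) = B² (u(B) = B*B = B²)
w(Y) = 2*Y (w(Y) = 1*Y + Y = Y + Y = 2*Y)
s(U) = 8*U² (s(U) = (2*2²)*U² = (2*4)*U² = 8*U²)
s(K)/(-91970) = (8*(-202)²)/(-91970) = (8*40804)*(-1/91970) = 326432*(-1/91970) = -163216/45985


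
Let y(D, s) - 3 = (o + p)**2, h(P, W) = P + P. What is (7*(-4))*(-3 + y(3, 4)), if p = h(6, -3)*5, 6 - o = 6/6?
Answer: -118300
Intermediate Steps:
h(P, W) = 2*P
o = 5 (o = 6 - 6/6 = 6 - 1*1 = 6 - 1 = 5)
p = 60 (p = (2*6)*5 = 12*5 = 60)
y(D, s) = 4228 (y(D, s) = 3 + (5 + 60)**2 = 3 + 65**2 = 3 + 4225 = 4228)
(7*(-4))*(-3 + y(3, 4)) = (7*(-4))*(-3 + 4228) = -28*4225 = -118300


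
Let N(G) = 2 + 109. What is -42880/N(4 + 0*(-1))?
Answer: -42880/111 ≈ -386.31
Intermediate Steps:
N(G) = 111
-42880/N(4 + 0*(-1)) = -42880/111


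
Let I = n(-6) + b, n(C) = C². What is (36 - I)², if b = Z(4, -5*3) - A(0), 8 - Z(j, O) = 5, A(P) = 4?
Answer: 1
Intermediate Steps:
Z(j, O) = 3 (Z(j, O) = 8 - 1*5 = 8 - 5 = 3)
b = -1 (b = 3 - 1*4 = 3 - 4 = -1)
I = 35 (I = (-6)² - 1 = 36 - 1 = 35)
(36 - I)² = (36 - 1*35)² = (36 - 35)² = 1² = 1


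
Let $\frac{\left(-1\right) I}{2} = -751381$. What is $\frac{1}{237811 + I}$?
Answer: $\frac{1}{1740573} \approx 5.7452 \cdot 10^{-7}$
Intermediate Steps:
$I = 1502762$ ($I = \left(-2\right) \left(-751381\right) = 1502762$)
$\frac{1}{237811 + I} = \frac{1}{237811 + 1502762} = \frac{1}{1740573}$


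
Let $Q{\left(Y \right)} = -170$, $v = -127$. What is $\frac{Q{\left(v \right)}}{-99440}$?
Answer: $\frac{17}{9944} \approx 0.0017096$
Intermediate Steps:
$\frac{Q{\left(v \right)}}{-99440} = - \frac{170}{-99440} = \left(-170\right) \left(- \frac{1}{99440}\right) = \frac{17}{9944}$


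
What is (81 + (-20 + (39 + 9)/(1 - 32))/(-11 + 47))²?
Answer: 503194624/77841 ≈ 6464.4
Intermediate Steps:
(81 + (-20 + (39 + 9)/(1 - 32))/(-11 + 47))² = (81 + (-20 + 48/(-31))/36)² = (81 + (-20 + 48*(-1/31))*(1/36))² = (81 + (-20 - 48/31)*(1/36))² = (81 - 668/31*1/36)² = (81 - 167/279)² = (22432/279)² = 503194624/77841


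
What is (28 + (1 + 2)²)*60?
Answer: 2220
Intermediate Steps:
(28 + (1 + 2)²)*60 = (28 + 3²)*60 = (28 + 9)*60 = 37*60 = 2220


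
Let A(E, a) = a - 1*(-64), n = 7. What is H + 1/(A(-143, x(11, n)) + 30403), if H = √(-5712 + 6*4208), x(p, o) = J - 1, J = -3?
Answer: 1/30463 + 4*√1221 ≈ 139.77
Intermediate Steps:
x(p, o) = -4 (x(p, o) = -3 - 1 = -4)
A(E, a) = 64 + a (A(E, a) = a + 64 = 64 + a)
H = 4*√1221 (H = √(-5712 + 25248) = √19536 = 4*√1221 ≈ 139.77)
H + 1/(A(-143, x(11, n)) + 30403) = 4*√1221 + 1/((64 - 4) + 30403) = 4*√1221 + 1/(60 + 30403) = 4*√1221 + 1/30463 = 1/30463 + 4*√1221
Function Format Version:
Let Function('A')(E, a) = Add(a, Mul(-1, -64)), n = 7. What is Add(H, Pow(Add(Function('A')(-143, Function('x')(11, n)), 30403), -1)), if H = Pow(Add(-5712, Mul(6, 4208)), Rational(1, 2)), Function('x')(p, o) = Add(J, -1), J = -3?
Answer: Add(Rational(1, 30463), Mul(4, Pow(1221, Rational(1, 2)))) ≈ 139.77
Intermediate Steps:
Function('x')(p, o) = -4 (Function('x')(p, o) = Add(-3, -1) = -4)
Function('A')(E, a) = Add(64, a) (Function('A')(E, a) = Add(a, 64) = Add(64, a))
H = Mul(4, Pow(1221, Rational(1, 2))) (H = Pow(Add(-5712, 25248), Rational(1, 2)) = Pow(19536, Rational(1, 2)) = Mul(4, Pow(1221, Rational(1, 2))) ≈ 139.77)
Add(H, Pow(Add(Function('A')(-143, Function('x')(11, n)), 30403), -1)) = Add(Mul(4, Pow(1221, Rational(1, 2))), Pow(Add(Add(64, -4), 30403), -1)) = Add(Mul(4, Pow(1221, Rational(1, 2))), Pow(Add(60, 30403), -1)) = Add(Mul(4, Pow(1221, Rational(1, 2))), Pow(30463, -1)) = Add(Mul(4, Pow(1221, Rational(1, 2))), Rational(1, 30463)) = Add(Rational(1, 30463), Mul(4, Pow(1221, Rational(1, 2))))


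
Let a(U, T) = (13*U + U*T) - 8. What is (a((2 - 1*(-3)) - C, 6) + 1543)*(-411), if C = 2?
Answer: -654312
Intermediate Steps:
a(U, T) = -8 + 13*U + T*U (a(U, T) = (13*U + T*U) - 8 = -8 + 13*U + T*U)
(a((2 - 1*(-3)) - C, 6) + 1543)*(-411) = ((-8 + 13*((2 - 1*(-3)) - 1*2) + 6*((2 - 1*(-3)) - 1*2)) + 1543)*(-411) = ((-8 + 13*((2 + 3) - 2) + 6*((2 + 3) - 2)) + 1543)*(-411) = ((-8 + 13*(5 - 2) + 6*(5 - 2)) + 1543)*(-411) = ((-8 + 13*3 + 6*3) + 1543)*(-411) = ((-8 + 39 + 18) + 1543)*(-411) = (49 + 1543)*(-411) = 1592*(-411) = -654312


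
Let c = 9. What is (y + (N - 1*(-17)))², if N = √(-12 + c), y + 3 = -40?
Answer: (26 - I*√3)² ≈ 673.0 - 90.067*I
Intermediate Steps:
y = -43 (y = -3 - 40 = -43)
N = I*√3 (N = √(-12 + 9) = √(-3) = I*√3 ≈ 1.732*I)
(y + (N - 1*(-17)))² = (-43 + (I*√3 - 1*(-17)))² = (-43 + (I*√3 + 17))² = (-43 + (17 + I*√3))² = (-26 + I*√3)²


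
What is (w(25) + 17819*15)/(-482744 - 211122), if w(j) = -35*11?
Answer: -133450/346933 ≈ -0.38466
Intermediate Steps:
w(j) = -385
(w(25) + 17819*15)/(-482744 - 211122) = (-385 + 17819*15)/(-482744 - 211122) = (-385 + 267285)/(-693866) = 266900*(-1/693866) = -133450/346933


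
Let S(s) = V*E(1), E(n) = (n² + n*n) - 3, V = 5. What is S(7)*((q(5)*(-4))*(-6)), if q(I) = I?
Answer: -600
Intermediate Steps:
E(n) = -3 + 2*n² (E(n) = (n² + n²) - 3 = 2*n² - 3 = -3 + 2*n²)
S(s) = -5 (S(s) = 5*(-3 + 2*1²) = 5*(-3 + 2*1) = 5*(-3 + 2) = 5*(-1) = -5)
S(7)*((q(5)*(-4))*(-6)) = -5*5*(-4)*(-6) = -(-100)*(-6) = -5*120 = -600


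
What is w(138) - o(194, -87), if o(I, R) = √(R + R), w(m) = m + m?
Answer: 276 - I*√174 ≈ 276.0 - 13.191*I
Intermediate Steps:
w(m) = 2*m
o(I, R) = √2*√R (o(I, R) = √(2*R) = √2*√R)
w(138) - o(194, -87) = 2*138 - √2*√(-87) = 276 - √2*I*√87 = 276 - I*√174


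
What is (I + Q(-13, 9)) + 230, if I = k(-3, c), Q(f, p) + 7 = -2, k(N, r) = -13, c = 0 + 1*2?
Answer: 208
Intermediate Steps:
c = 2 (c = 0 + 2 = 2)
Q(f, p) = -9 (Q(f, p) = -7 - 2 = -9)
I = -13
(I + Q(-13, 9)) + 230 = (-13 - 9) + 230 = -22 + 230 = 208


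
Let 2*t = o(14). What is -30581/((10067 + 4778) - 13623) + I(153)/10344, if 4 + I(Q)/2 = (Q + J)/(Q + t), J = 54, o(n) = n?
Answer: -12653459123/505614720 ≈ -25.026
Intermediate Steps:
t = 7 (t = (1/2)*14 = 7)
I(Q) = -8 + 2*(54 + Q)/(7 + Q) (I(Q) = -8 + 2*((Q + 54)/(Q + 7)) = -8 + 2*((54 + Q)/(7 + Q)) = -8 + 2*(54 + Q)/(7 + Q))
-30581/((10067 + 4778) - 13623) + I(153)/10344 = -30581/((10067 + 4778) - 13623) + (2*(26 - 3*153)/(7 + 153))/10344 = -30581/(14845 - 13623) + (2*(26 - 459)/160)*(1/10344) = -30581/1222 + (2*(1/160)*(-433))*(1/10344) = -30581*1/1222 - 433/80*1/10344 = -30581/1222 - 433/827520 = -12653459123/505614720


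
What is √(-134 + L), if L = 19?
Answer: I*√115 ≈ 10.724*I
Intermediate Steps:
√(-134 + L) = √(-134 + 19) = √(-115) = I*√115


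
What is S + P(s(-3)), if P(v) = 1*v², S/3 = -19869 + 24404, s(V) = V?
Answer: 13614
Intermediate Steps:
S = 13605 (S = 3*(-19869 + 24404) = 3*4535 = 13605)
P(v) = v²
S + P(s(-3)) = 13605 + (-3)² = 13605 + 9 = 13614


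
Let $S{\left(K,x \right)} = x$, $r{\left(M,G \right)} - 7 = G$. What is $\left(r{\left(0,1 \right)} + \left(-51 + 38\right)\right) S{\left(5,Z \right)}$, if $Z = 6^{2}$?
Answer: $-180$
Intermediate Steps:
$r{\left(M,G \right)} = 7 + G$
$Z = 36$
$\left(r{\left(0,1 \right)} + \left(-51 + 38\right)\right) S{\left(5,Z \right)} = \left(\left(7 + 1\right) + \left(-51 + 38\right)\right) 36 = \left(8 - 13\right) 36 = \left(-5\right) 36 = -180$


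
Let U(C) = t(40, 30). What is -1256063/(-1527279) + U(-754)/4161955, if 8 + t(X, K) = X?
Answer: 5227726556093/6356466470445 ≈ 0.82243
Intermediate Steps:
t(X, K) = -8 + X
U(C) = 32 (U(C) = -8 + 40 = 32)
-1256063/(-1527279) + U(-754)/4161955 = -1256063/(-1527279) + 32/4161955 = -1256063*(-1/1527279) + 32*(1/4161955) = 1256063/1527279 + 32/4161955 = 5227726556093/6356466470445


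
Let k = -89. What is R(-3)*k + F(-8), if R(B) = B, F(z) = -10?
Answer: 257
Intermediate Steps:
R(-3)*k + F(-8) = -3*(-89) - 10 = 267 - 10 = 257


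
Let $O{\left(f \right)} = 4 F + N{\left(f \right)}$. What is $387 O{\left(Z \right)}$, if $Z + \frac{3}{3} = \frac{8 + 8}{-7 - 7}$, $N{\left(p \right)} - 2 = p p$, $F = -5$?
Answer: $- \frac{254259}{49} \approx -5189.0$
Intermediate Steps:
$N{\left(p \right)} = 2 + p^{2}$ ($N{\left(p \right)} = 2 + p p = 2 + p^{2}$)
$Z = - \frac{15}{7}$ ($Z = -1 + \frac{8 + 8}{-7 - 7} = -1 + \frac{16}{-14} = -1 + 16 \left(- \frac{1}{14}\right) = -1 - \frac{8}{7} = - \frac{15}{7} \approx -2.1429$)
$O{\left(f \right)} = -18 + f^{2}$ ($O{\left(f \right)} = 4 \left(-5\right) + \left(2 + f^{2}\right) = -20 + \left(2 + f^{2}\right) = -18 + f^{2}$)
$387 O{\left(Z \right)} = 387 \left(-18 + \left(- \frac{15}{7}\right)^{2}\right) = 387 \left(-18 + \frac{225}{49}\right) = 387 \left(- \frac{657}{49}\right) = - \frac{254259}{49}$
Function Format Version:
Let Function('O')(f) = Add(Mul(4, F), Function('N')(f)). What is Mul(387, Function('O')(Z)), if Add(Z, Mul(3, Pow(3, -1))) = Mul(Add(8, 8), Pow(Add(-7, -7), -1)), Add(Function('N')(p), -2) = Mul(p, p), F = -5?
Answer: Rational(-254259, 49) ≈ -5189.0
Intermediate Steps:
Function('N')(p) = Add(2, Pow(p, 2)) (Function('N')(p) = Add(2, Mul(p, p)) = Add(2, Pow(p, 2)))
Z = Rational(-15, 7) (Z = Add(-1, Mul(Add(8, 8), Pow(Add(-7, -7), -1))) = Add(-1, Mul(16, Pow(-14, -1))) = Add(-1, Mul(16, Rational(-1, 14))) = Add(-1, Rational(-8, 7)) = Rational(-15, 7) ≈ -2.1429)
Function('O')(f) = Add(-18, Pow(f, 2)) (Function('O')(f) = Add(Mul(4, -5), Add(2, Pow(f, 2))) = Add(-20, Add(2, Pow(f, 2))) = Add(-18, Pow(f, 2)))
Mul(387, Function('O')(Z)) = Mul(387, Add(-18, Pow(Rational(-15, 7), 2))) = Mul(387, Add(-18, Rational(225, 49))) = Mul(387, Rational(-657, 49)) = Rational(-254259, 49)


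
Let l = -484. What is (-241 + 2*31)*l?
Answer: 86636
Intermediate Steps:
(-241 + 2*31)*l = (-241 + 2*31)*(-484) = (-241 + 62)*(-484) = -179*(-484) = 86636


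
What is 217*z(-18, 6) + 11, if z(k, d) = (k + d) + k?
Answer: -6499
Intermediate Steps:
z(k, d) = d + 2*k (z(k, d) = (d + k) + k = d + 2*k)
217*z(-18, 6) + 11 = 217*(6 + 2*(-18)) + 11 = 217*(6 - 36) + 11 = 217*(-30) + 11 = -6510 + 11 = -6499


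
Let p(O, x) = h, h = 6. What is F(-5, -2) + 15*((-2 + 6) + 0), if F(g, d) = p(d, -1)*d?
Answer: 48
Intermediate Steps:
p(O, x) = 6
F(g, d) = 6*d
F(-5, -2) + 15*((-2 + 6) + 0) = 6*(-2) + 15*((-2 + 6) + 0) = -12 + 15*(4 + 0) = -12 + 15*4 = -12 + 60 = 48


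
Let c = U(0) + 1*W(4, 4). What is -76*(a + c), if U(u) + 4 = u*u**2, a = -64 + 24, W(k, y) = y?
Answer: 3040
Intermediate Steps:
a = -40
U(u) = -4 + u**3 (U(u) = -4 + u*u**2 = -4 + u**3)
c = 0 (c = (-4 + 0**3) + 1*4 = (-4 + 0) + 4 = -4 + 4 = 0)
-76*(a + c) = -76*(-40 + 0) = -76*(-40) = 3040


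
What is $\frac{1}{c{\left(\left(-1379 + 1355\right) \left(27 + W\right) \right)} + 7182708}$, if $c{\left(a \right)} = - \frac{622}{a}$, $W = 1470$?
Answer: $\frac{17964}{129030166823} \approx 1.3922 \cdot 10^{-7}$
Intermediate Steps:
$\frac{1}{c{\left(\left(-1379 + 1355\right) \left(27 + W\right) \right)} + 7182708} = \frac{1}{- \frac{622}{\left(-1379 + 1355\right) \left(27 + 1470\right)} + 7182708} = \frac{1}{- \frac{622}{\left(-24\right) 1497} + 7182708} = \frac{1}{- \frac{622}{-35928} + 7182708} = \frac{1}{\left(-622\right) \left(- \frac{1}{35928}\right) + 7182708} = \frac{1}{\frac{311}{17964} + 7182708} = \frac{1}{\frac{129030166823}{17964}} = \frac{17964}{129030166823}$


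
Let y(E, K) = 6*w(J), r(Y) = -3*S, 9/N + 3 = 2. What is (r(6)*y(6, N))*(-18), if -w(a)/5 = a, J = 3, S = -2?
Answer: 9720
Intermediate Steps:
w(a) = -5*a
N = -9 (N = 9/(-3 + 2) = 9/(-1) = 9*(-1) = -9)
r(Y) = 6 (r(Y) = -3*(-2) = 6)
y(E, K) = -90 (y(E, K) = 6*(-5*3) = 6*(-15) = -90)
(r(6)*y(6, N))*(-18) = (6*(-90))*(-18) = -540*(-18) = 9720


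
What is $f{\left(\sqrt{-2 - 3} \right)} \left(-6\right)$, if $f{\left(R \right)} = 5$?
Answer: $-30$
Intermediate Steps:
$f{\left(\sqrt{-2 - 3} \right)} \left(-6\right) = 5 \left(-6\right) = -30$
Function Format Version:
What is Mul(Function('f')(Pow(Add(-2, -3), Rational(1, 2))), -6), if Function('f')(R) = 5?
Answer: -30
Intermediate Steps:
Mul(Function('f')(Pow(Add(-2, -3), Rational(1, 2))), -6) = Mul(5, -6) = -30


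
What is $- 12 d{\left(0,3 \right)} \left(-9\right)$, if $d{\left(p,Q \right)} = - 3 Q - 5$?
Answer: $-1512$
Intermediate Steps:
$d{\left(p,Q \right)} = -5 - 3 Q$
$- 12 d{\left(0,3 \right)} \left(-9\right) = - 12 \left(-5 - 9\right) \left(-9\right) = \left(-12\right) \left(-14\right) \left(-9\right) = 168 \left(-9\right) = -1512$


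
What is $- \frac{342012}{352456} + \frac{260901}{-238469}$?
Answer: $- \frac{43378845621}{21012457466} \approx -2.0644$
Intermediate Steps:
$- \frac{342012}{352456} + \frac{260901}{-238469} = \left(-342012\right) \frac{1}{352456} + 260901 \left(- \frac{1}{238469}\right) = - \frac{85503}{88114} - \frac{260901}{238469} = - \frac{43378845621}{21012457466}$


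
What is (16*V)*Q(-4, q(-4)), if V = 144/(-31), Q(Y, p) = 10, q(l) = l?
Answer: -23040/31 ≈ -743.23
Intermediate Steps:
V = -144/31 (V = 144*(-1/31) = -144/31 ≈ -4.6452)
(16*V)*Q(-4, q(-4)) = (16*(-144/31))*10 = -2304/31*10 = -23040/31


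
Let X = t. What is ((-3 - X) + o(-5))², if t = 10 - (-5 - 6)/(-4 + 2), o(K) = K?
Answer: 625/4 ≈ 156.25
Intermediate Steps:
t = 9/2 (t = 10 - (-11)/(-2) = 10 - (-11)*(-1)/2 = 10 - 1*11/2 = 10 - 11/2 = 9/2 ≈ 4.5000)
X = 9/2 ≈ 4.5000
((-3 - X) + o(-5))² = ((-3 - 1*9/2) - 5)² = ((-3 - 9/2) - 5)² = (-15/2 - 5)² = (-25/2)² = 625/4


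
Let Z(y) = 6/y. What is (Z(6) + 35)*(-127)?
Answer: -4572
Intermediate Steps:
(Z(6) + 35)*(-127) = (6/6 + 35)*(-127) = (6*(⅙) + 35)*(-127) = (1 + 35)*(-127) = 36*(-127) = -4572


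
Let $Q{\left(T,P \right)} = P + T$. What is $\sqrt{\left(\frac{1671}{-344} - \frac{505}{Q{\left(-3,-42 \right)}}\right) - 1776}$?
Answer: $\frac{i \sqrt{471176026}}{516} \approx 42.067 i$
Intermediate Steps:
$\sqrt{\left(\frac{1671}{-344} - \frac{505}{Q{\left(-3,-42 \right)}}\right) - 1776} = \sqrt{\left(\frac{1671}{-344} - \frac{505}{-42 - 3}\right) - 1776} = \sqrt{\left(1671 \left(- \frac{1}{344}\right) - \frac{505}{-45}\right) - 1776} = \sqrt{\left(- \frac{1671}{344} - - \frac{101}{9}\right) - 1776} = \sqrt{\left(- \frac{1671}{344} + \frac{101}{9}\right) - 1776} = \sqrt{\frac{19705}{3096} - 1776} = \sqrt{- \frac{5478791}{3096}} = \frac{i \sqrt{471176026}}{516}$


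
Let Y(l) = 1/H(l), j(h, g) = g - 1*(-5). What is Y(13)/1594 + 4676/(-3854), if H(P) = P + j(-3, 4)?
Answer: -81987057/67576036 ≈ -1.2133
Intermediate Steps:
j(h, g) = 5 + g (j(h, g) = g + 5 = 5 + g)
H(P) = 9 + P (H(P) = P + (5 + 4) = P + 9 = 9 + P)
Y(l) = 1/(9 + l)
Y(13)/1594 + 4676/(-3854) = 1/((9 + 13)*1594) + 4676/(-3854) = (1/1594)/22 + 4676*(-1/3854) = (1/22)*(1/1594) - 2338/1927 = 1/35068 - 2338/1927 = -81987057/67576036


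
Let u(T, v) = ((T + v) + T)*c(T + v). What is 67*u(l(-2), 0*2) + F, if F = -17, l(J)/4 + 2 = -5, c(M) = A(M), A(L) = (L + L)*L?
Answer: -5883153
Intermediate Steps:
A(L) = 2*L**2 (A(L) = (2*L)*L = 2*L**2)
c(M) = 2*M**2
l(J) = -28 (l(J) = -8 + 4*(-5) = -8 - 20 = -28)
u(T, v) = 2*(T + v)**2*(v + 2*T) (u(T, v) = ((T + v) + T)*(2*(T + v)**2) = (v + 2*T)*(2*(T + v)**2) = 2*(T + v)**2*(v + 2*T))
67*u(l(-2), 0*2) + F = 67*(2*(-28 + 0*2)**2*(0*2 + 2*(-28))) - 17 = 67*(2*(-28 + 0)**2*(0 - 56)) - 17 = 67*(2*(-28)**2*(-56)) - 17 = 67*(2*784*(-56)) - 17 = 67*(-87808) - 17 = -5883136 - 17 = -5883153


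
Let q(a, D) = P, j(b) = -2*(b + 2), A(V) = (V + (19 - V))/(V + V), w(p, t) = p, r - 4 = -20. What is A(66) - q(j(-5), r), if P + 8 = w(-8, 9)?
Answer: 2131/132 ≈ 16.144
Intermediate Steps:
r = -16 (r = 4 - 20 = -16)
A(V) = 19/(2*V) (A(V) = 19/((2*V)) = 19*(1/(2*V)) = 19/(2*V))
j(b) = -4 - 2*b (j(b) = -2*(2 + b) = -4 - 2*b)
P = -16 (P = -8 - 8 = -16)
q(a, D) = -16
A(66) - q(j(-5), r) = (19/2)/66 - 1*(-16) = (19/2)*(1/66) + 16 = 19/132 + 16 = 2131/132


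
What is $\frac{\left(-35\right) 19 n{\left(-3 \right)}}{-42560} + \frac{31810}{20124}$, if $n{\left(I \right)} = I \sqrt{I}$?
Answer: $\frac{15905}{10062} - \frac{3 i \sqrt{3}}{64} \approx 1.5807 - 0.08119 i$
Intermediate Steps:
$n{\left(I \right)} = I^{\frac{3}{2}}$
$\frac{\left(-35\right) 19 n{\left(-3 \right)}}{-42560} + \frac{31810}{20124} = \frac{\left(-35\right) 19 \left(-3\right)^{\frac{3}{2}}}{-42560} + \frac{31810}{20124} = - 665 \left(- 3 i \sqrt{3}\right) \left(- \frac{1}{42560}\right) + 31810 \cdot \frac{1}{20124} = 1995 i \sqrt{3} \left(- \frac{1}{42560}\right) + \frac{15905}{10062} = - \frac{3 i \sqrt{3}}{64} + \frac{15905}{10062} = \frac{15905}{10062} - \frac{3 i \sqrt{3}}{64}$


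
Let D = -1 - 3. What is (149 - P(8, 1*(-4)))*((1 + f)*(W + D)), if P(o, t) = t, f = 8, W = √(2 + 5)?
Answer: -5508 + 1377*√7 ≈ -1864.8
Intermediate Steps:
W = √7 ≈ 2.6458
D = -4
(149 - P(8, 1*(-4)))*((1 + f)*(W + D)) = (149 - (-4))*((1 + 8)*(√7 - 4)) = (149 - 1*(-4))*(9*(-4 + √7)) = (149 + 4)*(-36 + 9*√7) = 153*(-36 + 9*√7) = -5508 + 1377*√7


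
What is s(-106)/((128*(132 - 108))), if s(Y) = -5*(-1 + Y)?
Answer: 535/3072 ≈ 0.17415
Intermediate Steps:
s(Y) = 5 - 5*Y
s(-106)/((128*(132 - 108))) = (5 - 5*(-106))/((128*(132 - 108))) = (5 + 530)/((128*24)) = 535/3072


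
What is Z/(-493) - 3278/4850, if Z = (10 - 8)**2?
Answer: -817727/1195525 ≈ -0.68399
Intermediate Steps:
Z = 4 (Z = 2**2 = 4)
Z/(-493) - 3278/4850 = 4/(-493) - 3278/4850 = 4*(-1/493) - 3278*1/4850 = -4/493 - 1639/2425 = -817727/1195525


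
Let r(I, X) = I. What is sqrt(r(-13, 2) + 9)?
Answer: 2*I ≈ 2.0*I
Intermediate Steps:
sqrt(r(-13, 2) + 9) = sqrt(-13 + 9) = sqrt(-4) = 2*I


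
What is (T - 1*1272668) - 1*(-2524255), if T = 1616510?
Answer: 2868097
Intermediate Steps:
(T - 1*1272668) - 1*(-2524255) = (1616510 - 1*1272668) - 1*(-2524255) = (1616510 - 1272668) + 2524255 = 343842 + 2524255 = 2868097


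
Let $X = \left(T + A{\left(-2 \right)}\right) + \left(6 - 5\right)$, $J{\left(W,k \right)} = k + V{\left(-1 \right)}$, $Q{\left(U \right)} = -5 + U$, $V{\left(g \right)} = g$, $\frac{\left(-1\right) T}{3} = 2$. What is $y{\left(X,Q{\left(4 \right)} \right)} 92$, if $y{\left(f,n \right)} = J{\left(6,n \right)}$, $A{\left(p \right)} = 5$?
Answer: $-184$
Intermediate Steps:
$T = -6$ ($T = \left(-3\right) 2 = -6$)
$J{\left(W,k \right)} = -1 + k$ ($J{\left(W,k \right)} = k - 1 = -1 + k$)
$X = 0$ ($X = \left(-6 + 5\right) + \left(6 - 5\right) = -1 + 1 = 0$)
$y{\left(f,n \right)} = -1 + n$
$y{\left(X,Q{\left(4 \right)} \right)} 92 = \left(-1 + \left(-5 + 4\right)\right) 92 = \left(-1 - 1\right) 92 = \left(-2\right) 92 = -184$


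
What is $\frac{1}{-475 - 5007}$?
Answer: $- \frac{1}{5482} \approx -0.00018242$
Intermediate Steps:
$\frac{1}{-475 - 5007} = \frac{1}{-5482} = - \frac{1}{5482}$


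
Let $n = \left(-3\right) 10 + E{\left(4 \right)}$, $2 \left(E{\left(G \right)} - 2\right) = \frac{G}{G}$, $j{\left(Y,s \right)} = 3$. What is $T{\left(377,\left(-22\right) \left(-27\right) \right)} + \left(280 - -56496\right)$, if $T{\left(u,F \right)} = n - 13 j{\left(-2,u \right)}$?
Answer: $\frac{113419}{2} \approx 56710.0$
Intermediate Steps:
$E{\left(G \right)} = \frac{5}{2}$ ($E{\left(G \right)} = 2 + \frac{G \frac{1}{G}}{2} = 2 + \frac{1}{2} \cdot 1 = 2 + \frac{1}{2} = \frac{5}{2}$)
$n = - \frac{55}{2}$ ($n = \left(-3\right) 10 + \frac{5}{2} = -30 + \frac{5}{2} = - \frac{55}{2} \approx -27.5$)
$T{\left(u,F \right)} = - \frac{133}{2}$ ($T{\left(u,F \right)} = - \frac{55}{2} - 39 = - \frac{133}{2}$)
$T{\left(377,\left(-22\right) \left(-27\right) \right)} + \left(280 - -56496\right) = - \frac{133}{2} + \left(280 - -56496\right) = - \frac{133}{2} + \left(280 + 56496\right) = - \frac{133}{2} + 56776 = \frac{113419}{2}$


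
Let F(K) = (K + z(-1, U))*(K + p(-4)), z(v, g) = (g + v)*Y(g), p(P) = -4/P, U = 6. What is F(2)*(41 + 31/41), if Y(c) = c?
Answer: 164352/41 ≈ 4008.6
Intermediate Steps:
z(v, g) = g*(g + v) (z(v, g) = (g + v)*g = g*(g + v))
F(K) = (1 + K)*(30 + K) (F(K) = (K + 6*(6 - 1))*(K - 4/(-4)) = (K + 6*5)*(K - 4*(-1/4)) = (K + 30)*(K + 1) = (30 + K)*(1 + K) = (1 + K)*(30 + K))
F(2)*(41 + 31/41) = (30 + 2**2 + 31*2)*(41 + 31/41) = (30 + 4 + 62)*(41 + 31*(1/41)) = 96*(41 + 31/41) = 96*(1712/41) = 164352/41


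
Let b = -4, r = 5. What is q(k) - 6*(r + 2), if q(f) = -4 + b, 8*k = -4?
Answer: -50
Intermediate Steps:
k = -½ (k = (⅛)*(-4) = -½ ≈ -0.50000)
q(f) = -8 (q(f) = -4 - 4 = -8)
q(k) - 6*(r + 2) = -8 - 6*(5 + 2) = -8 - 6*7 = -8 - 42 = -50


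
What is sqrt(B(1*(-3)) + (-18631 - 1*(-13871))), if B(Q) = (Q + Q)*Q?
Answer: I*sqrt(4742) ≈ 68.862*I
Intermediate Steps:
B(Q) = 2*Q**2 (B(Q) = (2*Q)*Q = 2*Q**2)
sqrt(B(1*(-3)) + (-18631 - 1*(-13871))) = sqrt(2*(1*(-3))**2 + (-18631 - 1*(-13871))) = sqrt(2*(-3)**2 + (-18631 + 13871)) = sqrt(2*9 - 4760) = sqrt(18 - 4760) = sqrt(-4742) = I*sqrt(4742)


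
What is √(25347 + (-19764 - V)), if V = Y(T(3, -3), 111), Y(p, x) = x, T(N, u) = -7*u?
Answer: 12*√38 ≈ 73.973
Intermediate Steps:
V = 111
√(25347 + (-19764 - V)) = √(25347 + (-19764 - 1*111)) = √(25347 + (-19764 - 111)) = √(25347 - 19875) = √5472 = 12*√38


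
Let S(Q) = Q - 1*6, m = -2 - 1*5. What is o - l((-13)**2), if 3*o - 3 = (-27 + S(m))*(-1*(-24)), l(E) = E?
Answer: -488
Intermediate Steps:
m = -7 (m = -2 - 5 = -7)
S(Q) = -6 + Q (S(Q) = Q - 6 = -6 + Q)
o = -319 (o = 1 + ((-27 + (-6 - 7))*(-1*(-24)))/3 = 1 + ((-27 - 13)*24)/3 = 1 + (-40*24)/3 = 1 + (1/3)*(-960) = 1 - 320 = -319)
o - l((-13)**2) = -319 - 1*(-13)**2 = -319 - 1*169 = -319 - 169 = -488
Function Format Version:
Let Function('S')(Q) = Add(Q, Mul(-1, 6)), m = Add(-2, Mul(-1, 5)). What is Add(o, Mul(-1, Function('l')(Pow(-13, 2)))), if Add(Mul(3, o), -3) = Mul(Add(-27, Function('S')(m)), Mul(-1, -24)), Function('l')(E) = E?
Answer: -488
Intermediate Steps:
m = -7 (m = Add(-2, -5) = -7)
Function('S')(Q) = Add(-6, Q) (Function('S')(Q) = Add(Q, -6) = Add(-6, Q))
o = -319 (o = Add(1, Mul(Rational(1, 3), Mul(Add(-27, Add(-6, -7)), Mul(-1, -24)))) = Add(1, Mul(Rational(1, 3), Mul(Add(-27, -13), 24))) = Add(1, Mul(Rational(1, 3), Mul(-40, 24))) = Add(1, Mul(Rational(1, 3), -960)) = Add(1, -320) = -319)
Add(o, Mul(-1, Function('l')(Pow(-13, 2)))) = Add(-319, Mul(-1, Pow(-13, 2))) = Add(-319, Mul(-1, 169)) = Add(-319, -169) = -488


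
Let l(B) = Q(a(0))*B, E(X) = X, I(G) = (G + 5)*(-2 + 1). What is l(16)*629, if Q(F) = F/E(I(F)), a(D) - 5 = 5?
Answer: -20128/3 ≈ -6709.3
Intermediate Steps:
I(G) = -5 - G (I(G) = (5 + G)*(-1) = -5 - G)
a(D) = 10 (a(D) = 5 + 5 = 10)
Q(F) = F/(-5 - F)
l(B) = -2*B/3 (l(B) = (-1*10/(5 + 10))*B = (-1*10/15)*B = (-1*10*1/15)*B = -2*B/3)
l(16)*629 = -2/3*16*629 = -32/3*629 = -20128/3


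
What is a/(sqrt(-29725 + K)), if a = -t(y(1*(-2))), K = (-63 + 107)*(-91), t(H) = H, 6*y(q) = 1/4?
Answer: I*sqrt(33729)/809496 ≈ 0.00022688*I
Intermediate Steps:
y(q) = 1/24 (y(q) = (1/6)/4 = (1/6)*(1/4) = 1/24)
K = -4004 (K = 44*(-91) = -4004)
a = -1/24 (a = -1*1/24 = -1/24 ≈ -0.041667)
a/(sqrt(-29725 + K)) = -1/(24*sqrt(-29725 - 4004)) = -(-I*sqrt(33729)/33729)/24 = -(-1)*I*sqrt(33729)/809496 = I*sqrt(33729)/809496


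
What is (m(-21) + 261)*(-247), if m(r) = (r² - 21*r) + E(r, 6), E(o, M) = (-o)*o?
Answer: -173394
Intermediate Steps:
E(o, M) = -o²
m(r) = -21*r (m(r) = (r² - 21*r) - r² = -21*r)
(m(-21) + 261)*(-247) = (-21*(-21) + 261)*(-247) = (441 + 261)*(-247) = 702*(-247) = -173394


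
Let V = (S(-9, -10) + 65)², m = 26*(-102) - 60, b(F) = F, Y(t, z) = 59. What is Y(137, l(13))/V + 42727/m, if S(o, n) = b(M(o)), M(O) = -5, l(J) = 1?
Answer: -6402383/406800 ≈ -15.738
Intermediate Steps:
S(o, n) = -5
m = -2712 (m = -2652 - 60 = -2712)
V = 3600 (V = (-5 + 65)² = 60² = 3600)
Y(137, l(13))/V + 42727/m = 59/3600 + 42727/(-2712) = 59*(1/3600) + 42727*(-1/2712) = 59/3600 - 42727/2712 = -6402383/406800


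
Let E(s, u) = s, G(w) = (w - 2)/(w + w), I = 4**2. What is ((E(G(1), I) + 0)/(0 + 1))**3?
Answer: -1/8 ≈ -0.12500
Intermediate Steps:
I = 16
G(w) = (-2 + w)/(2*w) (G(w) = (-2 + w)/((2*w)) = (-2 + w)*(1/(2*w)) = (-2 + w)/(2*w))
((E(G(1), I) + 0)/(0 + 1))**3 = (((1/2)*(-2 + 1)/1 + 0)/(0 + 1))**3 = (((1/2)*1*(-1) + 0)/1)**3 = ((-1/2 + 0)*1)**3 = (-1/2*1)**3 = (-1/2)**3 = -1/8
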